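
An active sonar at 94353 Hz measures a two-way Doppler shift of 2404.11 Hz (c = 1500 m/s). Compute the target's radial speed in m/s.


From fd = 2*f*v/c, v = c*fd/(2*f) = 1500 * 2404.11 / (2*94353) = 19.11

19.11 m/s


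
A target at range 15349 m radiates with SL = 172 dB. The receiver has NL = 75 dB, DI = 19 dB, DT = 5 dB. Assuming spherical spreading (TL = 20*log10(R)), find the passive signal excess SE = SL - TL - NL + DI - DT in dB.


Step 1: TL = 20*log10(15349) = 83.72 dB
Step 2: SE = 172 - 83.72 - 75 + 19 - 5 = 27.28

27.28 dB


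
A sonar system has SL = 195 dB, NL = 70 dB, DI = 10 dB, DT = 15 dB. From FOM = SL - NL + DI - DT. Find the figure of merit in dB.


FOM = SL - NL + DI - DT = 195 - 70 + 10 - 15 = 120

120 dB


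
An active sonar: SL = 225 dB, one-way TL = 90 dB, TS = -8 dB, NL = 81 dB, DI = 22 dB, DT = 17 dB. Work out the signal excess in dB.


SE = SL - 2*TL + TS - NL + DI - DT = 225 - 2*90 + (-8) - 81 + 22 - 17 = -39

-39 dB


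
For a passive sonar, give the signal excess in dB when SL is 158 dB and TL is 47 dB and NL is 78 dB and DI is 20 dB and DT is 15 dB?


38 dB


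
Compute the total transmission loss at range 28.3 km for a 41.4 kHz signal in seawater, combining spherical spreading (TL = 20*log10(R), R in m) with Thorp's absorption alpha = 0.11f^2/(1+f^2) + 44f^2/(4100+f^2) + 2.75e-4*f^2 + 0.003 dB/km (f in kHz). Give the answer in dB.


Step 1 (Thorp): alpha = 0.11*1713.96/(1+1713.96) + 44*1713.96/(4100+1713.96) + 2.75e-4*1713.96 + 0.003 = 13.5555 dB/km
Step 2: TL_spread = 20*log10(28300) = 89.04 dB
Step 3: TL_abs = alpha*R = 13.5555 * 28.3 = 383.62 dB
Step 4: TL_total = 89.04 + 383.62 = 472.66

472.66 dB


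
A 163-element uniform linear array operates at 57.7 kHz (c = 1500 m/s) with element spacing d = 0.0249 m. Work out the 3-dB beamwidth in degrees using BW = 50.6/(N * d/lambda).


Step 1: lambda = 1500/57700 = 0.026 m
Step 2: d/lambda = 0.0249/0.026 = 0.9577
Step 3: BW = 50.6/(N * d/lambda) = 50.6/(163 * 0.9577) = 0.32

0.32 deg


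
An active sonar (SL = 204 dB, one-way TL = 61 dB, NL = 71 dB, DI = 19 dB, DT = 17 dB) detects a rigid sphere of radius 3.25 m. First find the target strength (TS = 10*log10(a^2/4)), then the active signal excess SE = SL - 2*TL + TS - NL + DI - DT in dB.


Step 1: TS = 10*log10(3.25^2/4) = 4.22 dB
Step 2: SE = SL - 2*TL + TS - NL + DI - DT = 204 - 2*61 + (4.22) - 71 + 19 - 17 = 17.22

17.22 dB


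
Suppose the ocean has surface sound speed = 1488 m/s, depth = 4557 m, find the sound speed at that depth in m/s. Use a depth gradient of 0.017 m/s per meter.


c = 1488 + 0.017 * 4557 = 1565.469

1565.469 m/s


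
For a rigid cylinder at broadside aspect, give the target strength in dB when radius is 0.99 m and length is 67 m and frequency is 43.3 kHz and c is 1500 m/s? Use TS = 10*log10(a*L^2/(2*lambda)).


48.07 dB


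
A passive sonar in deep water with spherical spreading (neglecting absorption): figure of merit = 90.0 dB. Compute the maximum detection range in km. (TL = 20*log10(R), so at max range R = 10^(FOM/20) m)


At max range FOM = TL, so 20*log10(R) = 90.0
R = 10^(90.0/20) = 31622.78 m = 31.62 km

31.62 km


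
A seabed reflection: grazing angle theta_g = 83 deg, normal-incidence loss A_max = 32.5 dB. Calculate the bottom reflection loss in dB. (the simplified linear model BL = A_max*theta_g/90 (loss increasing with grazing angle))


29.97 dB


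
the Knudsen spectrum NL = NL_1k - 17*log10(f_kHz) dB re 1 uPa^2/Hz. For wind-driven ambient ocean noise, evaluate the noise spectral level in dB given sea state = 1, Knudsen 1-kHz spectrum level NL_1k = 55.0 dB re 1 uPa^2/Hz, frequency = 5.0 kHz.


NL = NL_1k - 17*log10(f_kHz) = 55.0 - 17*log10(5.0) = 55.0 - (11.88) = 43.12

43.12 dB


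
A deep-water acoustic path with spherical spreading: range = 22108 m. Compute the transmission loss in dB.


TL = 20*log10(22108) = 86.89

86.89 dB


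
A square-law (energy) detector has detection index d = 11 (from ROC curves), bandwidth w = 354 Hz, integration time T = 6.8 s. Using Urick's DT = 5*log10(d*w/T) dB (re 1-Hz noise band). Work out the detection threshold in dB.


DT = 5*log10(d*w/T) = 5*log10(11 * 354 / 6.8) = 5*log10(572.65) = 13.79

13.79 dB


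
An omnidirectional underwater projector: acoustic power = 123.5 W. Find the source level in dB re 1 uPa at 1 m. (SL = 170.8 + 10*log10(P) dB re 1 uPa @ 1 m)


SL = 170.8 + 10*log10(123.5) = 170.8 + 20.92 = 191.72

191.72 dB


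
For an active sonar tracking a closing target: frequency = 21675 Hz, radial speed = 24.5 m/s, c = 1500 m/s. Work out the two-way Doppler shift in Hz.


fd = 2*f*v/c = 2 * 21675 * 24.5 / 1500 = 708.05

708.05 Hz


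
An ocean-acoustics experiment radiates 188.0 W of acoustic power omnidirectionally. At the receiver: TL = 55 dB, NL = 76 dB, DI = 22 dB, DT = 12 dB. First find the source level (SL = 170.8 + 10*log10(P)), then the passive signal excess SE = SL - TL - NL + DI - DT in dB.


Step 1: SL = 170.8 + 10*log10(188.0) = 193.54 dB
Step 2: SE = SL - TL - NL + DI - DT = 193.54 - 55 - 76 + 22 - 12 = 72.54

72.54 dB


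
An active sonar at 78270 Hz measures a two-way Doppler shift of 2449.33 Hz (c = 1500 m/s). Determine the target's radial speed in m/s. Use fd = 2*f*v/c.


From fd = 2*f*v/c, v = c*fd/(2*f) = 1500 * 2449.33 / (2*78270) = 23.47

23.47 m/s


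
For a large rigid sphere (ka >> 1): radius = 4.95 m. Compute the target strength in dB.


7.87 dB


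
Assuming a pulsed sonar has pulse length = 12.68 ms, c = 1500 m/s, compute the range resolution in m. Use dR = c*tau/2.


dR = c*tau/2 = 1500 * 12.68e-3 / 2 = 9.51

9.51 m


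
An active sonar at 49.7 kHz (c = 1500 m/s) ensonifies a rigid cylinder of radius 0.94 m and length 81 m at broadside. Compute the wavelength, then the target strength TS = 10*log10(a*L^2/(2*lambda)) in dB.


Step 1: lambda = c/f = 1500/49700 = 0.03018 m
Step 2: TS = 10*log10(a*L^2/(2*lambda)) = 10*log10(0.94*81^2/(2*0.03018)) = 50.09

50.09 dB


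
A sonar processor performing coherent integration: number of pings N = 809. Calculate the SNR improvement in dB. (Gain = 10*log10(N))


Gain = 10*log10(809) = 29.08

29.08 dB


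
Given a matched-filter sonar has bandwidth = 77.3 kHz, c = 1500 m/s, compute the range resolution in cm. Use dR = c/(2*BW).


dR = c/(2*BW) = 1500 / (2 * 77.3e3) = 0.0097 m = 0.97 cm

0.97 cm


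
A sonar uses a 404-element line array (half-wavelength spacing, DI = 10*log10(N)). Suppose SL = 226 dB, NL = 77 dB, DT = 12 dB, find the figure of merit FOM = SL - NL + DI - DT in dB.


163.06 dB


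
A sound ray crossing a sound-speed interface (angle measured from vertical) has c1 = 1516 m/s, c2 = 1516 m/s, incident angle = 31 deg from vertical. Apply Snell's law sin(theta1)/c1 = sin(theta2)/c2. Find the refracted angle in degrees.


sin(theta2) = (c2/c1)*sin(theta1) = (1516/1516)*sin(31 deg) = 0.51504
theta2 = arcsin(0.51504) = 31.0

31.0 deg


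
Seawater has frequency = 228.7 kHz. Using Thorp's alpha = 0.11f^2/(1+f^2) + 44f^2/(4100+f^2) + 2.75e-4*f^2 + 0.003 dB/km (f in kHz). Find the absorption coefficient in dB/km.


f^2 = 52303.69
alpha = 0.11*52303.69/(1+52303.69) + 44*52303.69/(4100+52303.69) + 2.75e-4*52303.69 + 0.003 = 55.298

55.298 dB/km


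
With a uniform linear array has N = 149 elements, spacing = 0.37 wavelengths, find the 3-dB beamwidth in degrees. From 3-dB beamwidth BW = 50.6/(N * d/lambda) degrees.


0.92 deg


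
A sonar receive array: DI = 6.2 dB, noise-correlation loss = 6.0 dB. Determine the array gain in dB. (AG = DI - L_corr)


AG = DI - L_corr = 6.2 - 6.0 = 0.2

0.2 dB


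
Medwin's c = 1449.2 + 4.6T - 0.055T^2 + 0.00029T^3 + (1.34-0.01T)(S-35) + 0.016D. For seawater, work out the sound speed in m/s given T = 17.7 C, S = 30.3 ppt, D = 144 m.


c = 1449.2 + 4.6*17.7 - 0.055*17.7^2 + 0.00029*17.7^3 + (1.34 - 0.01*17.7)*(30.3 - 35) + 0.016*144 = 1511.84

1511.84 m/s


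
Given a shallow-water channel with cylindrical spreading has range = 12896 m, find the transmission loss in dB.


41.1 dB


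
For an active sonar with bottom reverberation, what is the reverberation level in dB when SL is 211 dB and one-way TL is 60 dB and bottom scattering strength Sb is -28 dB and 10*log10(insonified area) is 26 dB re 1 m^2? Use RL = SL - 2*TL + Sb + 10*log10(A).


RL = SL - 2*TL + Sb + 10*log10(A) = 211 - 2*60 + (-28) + 26 = 89

89 dB


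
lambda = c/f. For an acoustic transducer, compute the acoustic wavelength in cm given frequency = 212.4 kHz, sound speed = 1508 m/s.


lambda = c/f = 1508 / 212400 = 0.0071 m = 0.71 cm

0.71 cm


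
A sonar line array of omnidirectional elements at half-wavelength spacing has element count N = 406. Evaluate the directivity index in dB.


DI = 10*log10(406) = 26.09

26.09 dB


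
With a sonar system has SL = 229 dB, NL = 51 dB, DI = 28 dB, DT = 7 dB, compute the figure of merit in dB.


FOM = SL - NL + DI - DT = 229 - 51 + 28 - 7 = 199

199 dB


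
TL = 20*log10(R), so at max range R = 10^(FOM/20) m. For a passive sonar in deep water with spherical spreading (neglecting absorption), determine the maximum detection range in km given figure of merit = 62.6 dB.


At max range FOM = TL, so 20*log10(R) = 62.6
R = 10^(62.6/20) = 1348.96 m = 1.35 km

1.35 km


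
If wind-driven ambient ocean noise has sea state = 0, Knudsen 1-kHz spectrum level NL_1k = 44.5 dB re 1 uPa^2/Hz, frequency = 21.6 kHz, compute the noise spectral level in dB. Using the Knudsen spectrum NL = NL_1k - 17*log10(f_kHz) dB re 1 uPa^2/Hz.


NL = NL_1k - 17*log10(f_kHz) = 44.5 - 17*log10(21.6) = 44.5 - (22.69) = 21.81

21.81 dB


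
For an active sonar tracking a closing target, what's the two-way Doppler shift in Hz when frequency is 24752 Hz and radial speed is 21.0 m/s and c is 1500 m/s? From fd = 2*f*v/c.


fd = 2*f*v/c = 2 * 24752 * 21.0 / 1500 = 693.06

693.06 Hz


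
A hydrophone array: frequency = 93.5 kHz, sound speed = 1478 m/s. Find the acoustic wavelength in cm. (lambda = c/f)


lambda = c/f = 1478 / 93500 = 0.0158 m = 1.58 cm

1.58 cm


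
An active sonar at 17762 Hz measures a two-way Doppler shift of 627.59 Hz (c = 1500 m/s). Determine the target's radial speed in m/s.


26.5 m/s


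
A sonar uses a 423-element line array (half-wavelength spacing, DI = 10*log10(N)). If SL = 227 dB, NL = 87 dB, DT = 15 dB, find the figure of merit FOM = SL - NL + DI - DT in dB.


151.26 dB


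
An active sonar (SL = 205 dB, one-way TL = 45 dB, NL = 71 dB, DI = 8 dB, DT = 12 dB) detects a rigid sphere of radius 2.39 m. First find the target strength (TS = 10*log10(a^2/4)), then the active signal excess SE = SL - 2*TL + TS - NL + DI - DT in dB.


Step 1: TS = 10*log10(2.39^2/4) = 1.55 dB
Step 2: SE = SL - 2*TL + TS - NL + DI - DT = 205 - 2*45 + (1.55) - 71 + 8 - 12 = 41.55

41.55 dB


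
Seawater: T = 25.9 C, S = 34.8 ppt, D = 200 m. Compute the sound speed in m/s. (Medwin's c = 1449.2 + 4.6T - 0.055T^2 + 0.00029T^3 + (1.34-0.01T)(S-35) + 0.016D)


c = 1449.2 + 4.6*25.9 - 0.055*25.9^2 + 0.00029*25.9^3 + (1.34 - 0.01*25.9)*(34.8 - 35) + 0.016*200 = 1539.47

1539.47 m/s


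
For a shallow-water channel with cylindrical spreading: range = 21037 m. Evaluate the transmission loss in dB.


TL = 10*log10(21037) = 43.23

43.23 dB


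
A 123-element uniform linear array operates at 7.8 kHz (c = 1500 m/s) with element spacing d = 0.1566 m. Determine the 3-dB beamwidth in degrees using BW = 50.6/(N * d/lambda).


Step 1: lambda = 1500/7800 = 0.19231 m
Step 2: d/lambda = 0.1566/0.19231 = 0.8143
Step 3: BW = 50.6/(N * d/lambda) = 50.6/(123 * 0.8143) = 0.51

0.51 deg


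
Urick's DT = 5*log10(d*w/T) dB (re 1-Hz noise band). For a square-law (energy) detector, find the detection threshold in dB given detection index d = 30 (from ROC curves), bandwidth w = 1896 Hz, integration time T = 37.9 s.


DT = 5*log10(d*w/T) = 5*log10(30 * 1896 / 37.9) = 5*log10(1500.79) = 15.88

15.88 dB


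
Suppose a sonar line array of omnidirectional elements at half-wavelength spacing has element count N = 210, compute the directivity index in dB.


DI = 10*log10(210) = 23.22

23.22 dB


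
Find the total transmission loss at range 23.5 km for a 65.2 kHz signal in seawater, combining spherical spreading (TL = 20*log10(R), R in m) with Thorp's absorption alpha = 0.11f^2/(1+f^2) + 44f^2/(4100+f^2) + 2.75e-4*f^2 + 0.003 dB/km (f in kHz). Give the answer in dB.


643.9 dB


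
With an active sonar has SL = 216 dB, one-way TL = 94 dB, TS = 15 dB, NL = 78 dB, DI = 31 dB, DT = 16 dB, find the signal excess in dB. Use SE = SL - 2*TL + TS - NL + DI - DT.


SE = SL - 2*TL + TS - NL + DI - DT = 216 - 2*94 + (15) - 78 + 31 - 16 = -20

-20 dB


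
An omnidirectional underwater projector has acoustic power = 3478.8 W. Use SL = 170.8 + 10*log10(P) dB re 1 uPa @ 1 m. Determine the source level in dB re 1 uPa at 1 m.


206.21 dB


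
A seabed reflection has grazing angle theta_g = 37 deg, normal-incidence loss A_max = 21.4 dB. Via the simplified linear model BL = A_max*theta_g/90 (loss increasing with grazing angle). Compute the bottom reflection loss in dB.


8.8 dB


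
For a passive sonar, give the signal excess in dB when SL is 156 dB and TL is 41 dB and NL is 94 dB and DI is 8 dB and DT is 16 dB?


SE = SL - TL - NL + DI - DT = 156 - 41 - 94 + 8 - 16 = 13

13 dB


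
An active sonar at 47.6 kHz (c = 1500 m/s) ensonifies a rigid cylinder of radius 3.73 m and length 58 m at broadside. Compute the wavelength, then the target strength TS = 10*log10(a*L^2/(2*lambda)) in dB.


Step 1: lambda = c/f = 1500/47600 = 0.03151 m
Step 2: TS = 10*log10(a*L^2/(2*lambda)) = 10*log10(3.73*58^2/(2*0.03151)) = 52.99

52.99 dB


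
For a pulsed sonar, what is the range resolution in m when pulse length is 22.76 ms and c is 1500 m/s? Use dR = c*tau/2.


dR = c*tau/2 = 1500 * 22.76e-3 / 2 = 17.07

17.07 m


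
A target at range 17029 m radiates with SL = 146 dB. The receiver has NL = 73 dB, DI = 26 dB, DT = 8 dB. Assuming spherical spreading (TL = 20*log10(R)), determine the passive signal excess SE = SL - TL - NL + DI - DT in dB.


Step 1: TL = 20*log10(17029) = 84.62 dB
Step 2: SE = 146 - 84.62 - 73 + 26 - 8 = 6.38

6.38 dB


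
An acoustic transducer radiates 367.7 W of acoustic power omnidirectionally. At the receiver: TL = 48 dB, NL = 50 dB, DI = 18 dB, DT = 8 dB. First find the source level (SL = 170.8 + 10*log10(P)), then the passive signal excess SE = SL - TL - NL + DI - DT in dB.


Step 1: SL = 170.8 + 10*log10(367.7) = 196.45 dB
Step 2: SE = SL - TL - NL + DI - DT = 196.45 - 48 - 50 + 18 - 8 = 108.45

108.45 dB


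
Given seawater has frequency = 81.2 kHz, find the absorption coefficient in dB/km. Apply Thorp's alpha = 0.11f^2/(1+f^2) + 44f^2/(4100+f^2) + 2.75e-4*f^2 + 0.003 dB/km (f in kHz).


f^2 = 6593.44
alpha = 0.11*6593.44/(1+6593.44) + 44*6593.44/(4100+6593.44) + 2.75e-4*6593.44 + 0.003 = 29.056

29.056 dB/km


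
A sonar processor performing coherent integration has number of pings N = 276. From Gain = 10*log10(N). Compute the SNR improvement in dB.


Gain = 10*log10(276) = 24.41

24.41 dB


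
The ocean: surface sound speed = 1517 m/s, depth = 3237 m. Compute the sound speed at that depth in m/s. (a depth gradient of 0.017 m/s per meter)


c = 1517 + 0.017 * 3237 = 1572.029

1572.029 m/s


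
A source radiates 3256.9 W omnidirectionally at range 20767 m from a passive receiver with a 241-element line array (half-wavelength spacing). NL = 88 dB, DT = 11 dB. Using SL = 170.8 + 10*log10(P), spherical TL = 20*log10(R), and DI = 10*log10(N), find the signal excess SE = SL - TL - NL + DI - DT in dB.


Step 1: SL = 170.8 + 10*log10(3256.9) = 205.93 dB
Step 2: TL = 20*log10(20767) = 86.35 dB
Step 3: DI = 10*log10(241) = 23.82 dB
Step 4: SE = SL - TL - NL + DI - DT = 205.93 - 86.35 - 88 + 23.82 - 11 = 44.4

44.4 dB


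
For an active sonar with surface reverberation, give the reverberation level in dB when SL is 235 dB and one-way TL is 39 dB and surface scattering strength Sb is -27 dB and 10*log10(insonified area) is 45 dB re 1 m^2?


RL = SL - 2*TL + Sb + 10*log10(A) = 235 - 2*39 + (-27) + 45 = 175

175 dB


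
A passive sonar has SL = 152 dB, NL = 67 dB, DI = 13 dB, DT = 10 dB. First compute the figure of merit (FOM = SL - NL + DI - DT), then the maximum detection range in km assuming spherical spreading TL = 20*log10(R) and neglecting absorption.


Step 1: FOM = SL - NL + DI - DT = 152 - 67 + 13 - 10 = 88 dB
Step 2: at max range FOM = TL = 20*log10(R), so R = 10^(88/20) = 25118.86 m = 25.12 km

25.12 km


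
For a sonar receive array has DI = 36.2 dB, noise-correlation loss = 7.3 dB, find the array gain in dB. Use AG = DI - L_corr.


AG = DI - L_corr = 36.2 - 7.3 = 28.9

28.9 dB


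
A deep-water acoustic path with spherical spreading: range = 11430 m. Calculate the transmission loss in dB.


TL = 20*log10(11430) = 81.16

81.16 dB


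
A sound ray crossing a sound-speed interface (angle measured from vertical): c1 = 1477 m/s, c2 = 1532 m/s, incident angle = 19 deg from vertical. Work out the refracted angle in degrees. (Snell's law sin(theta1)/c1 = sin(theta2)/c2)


sin(theta2) = (c2/c1)*sin(theta1) = (1532/1477)*sin(19 deg) = 0.33769
theta2 = arcsin(0.33769) = 19.74

19.74 deg


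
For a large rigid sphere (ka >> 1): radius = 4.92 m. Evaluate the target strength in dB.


7.82 dB


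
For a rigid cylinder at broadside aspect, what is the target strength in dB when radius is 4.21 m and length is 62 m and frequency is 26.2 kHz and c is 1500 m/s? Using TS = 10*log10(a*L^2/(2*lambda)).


lambda = 1500/26200 = 0.05725 m
TS = 10*log10(4.21*62^2/(2*0.05725)) = 51.5

51.5 dB


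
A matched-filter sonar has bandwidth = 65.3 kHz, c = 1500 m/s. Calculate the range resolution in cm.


1.15 cm


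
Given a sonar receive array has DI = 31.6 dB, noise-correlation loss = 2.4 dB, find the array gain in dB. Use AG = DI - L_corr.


29.2 dB


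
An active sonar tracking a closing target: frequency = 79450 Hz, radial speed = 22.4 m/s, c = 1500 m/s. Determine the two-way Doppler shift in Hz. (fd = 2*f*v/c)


fd = 2*f*v/c = 2 * 79450 * 22.4 / 1500 = 2372.91

2372.91 Hz


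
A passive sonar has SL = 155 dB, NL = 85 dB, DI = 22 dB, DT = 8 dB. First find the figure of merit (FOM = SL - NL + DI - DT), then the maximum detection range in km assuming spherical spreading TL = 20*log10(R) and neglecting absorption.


Step 1: FOM = SL - NL + DI - DT = 155 - 85 + 22 - 8 = 84 dB
Step 2: at max range FOM = TL = 20*log10(R), so R = 10^(84/20) = 15848.93 m = 15.85 km

15.85 km


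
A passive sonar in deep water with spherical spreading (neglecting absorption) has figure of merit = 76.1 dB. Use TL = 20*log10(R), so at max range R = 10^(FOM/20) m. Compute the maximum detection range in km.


6.38 km


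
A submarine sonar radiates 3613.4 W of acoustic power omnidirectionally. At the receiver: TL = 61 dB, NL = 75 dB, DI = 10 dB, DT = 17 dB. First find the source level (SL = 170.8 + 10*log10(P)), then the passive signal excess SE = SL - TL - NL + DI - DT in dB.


Step 1: SL = 170.8 + 10*log10(3613.4) = 206.38 dB
Step 2: SE = SL - TL - NL + DI - DT = 206.38 - 61 - 75 + 10 - 17 = 63.38

63.38 dB


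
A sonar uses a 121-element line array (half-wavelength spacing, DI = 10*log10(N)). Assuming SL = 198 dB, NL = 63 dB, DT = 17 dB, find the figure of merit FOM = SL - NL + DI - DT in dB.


Step 1: DI = 10*log10(121) = 20.83 dB
Step 2: FOM = SL - NL + DI - DT = 198 - 63 + 20.83 - 17 = 138.83

138.83 dB


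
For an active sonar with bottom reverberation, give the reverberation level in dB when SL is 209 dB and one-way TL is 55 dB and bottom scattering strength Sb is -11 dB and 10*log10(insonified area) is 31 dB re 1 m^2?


RL = SL - 2*TL + Sb + 10*log10(A) = 209 - 2*55 + (-11) + 31 = 119

119 dB


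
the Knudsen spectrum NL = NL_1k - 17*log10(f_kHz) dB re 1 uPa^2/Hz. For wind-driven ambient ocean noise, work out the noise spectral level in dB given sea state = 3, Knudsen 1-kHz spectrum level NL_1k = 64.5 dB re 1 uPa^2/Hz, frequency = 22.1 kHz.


NL = NL_1k - 17*log10(f_kHz) = 64.5 - 17*log10(22.1) = 64.5 - (22.85) = 41.65

41.65 dB


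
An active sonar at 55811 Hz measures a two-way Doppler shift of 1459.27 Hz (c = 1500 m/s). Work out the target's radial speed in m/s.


From fd = 2*f*v/c, v = c*fd/(2*f) = 1500 * 1459.27 / (2*55811) = 19.61

19.61 m/s


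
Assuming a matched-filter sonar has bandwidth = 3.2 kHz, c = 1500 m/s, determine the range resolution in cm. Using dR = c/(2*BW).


dR = c/(2*BW) = 1500 / (2 * 3.2e3) = 0.2344 m = 23.44 cm

23.44 cm


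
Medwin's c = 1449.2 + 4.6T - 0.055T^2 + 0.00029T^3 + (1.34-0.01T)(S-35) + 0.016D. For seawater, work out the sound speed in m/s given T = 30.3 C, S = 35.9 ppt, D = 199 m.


c = 1449.2 + 4.6*30.3 - 0.055*30.3^2 + 0.00029*30.3^3 + (1.34 - 0.01*30.3)*(35.9 - 35) + 0.016*199 = 1550.27

1550.27 m/s


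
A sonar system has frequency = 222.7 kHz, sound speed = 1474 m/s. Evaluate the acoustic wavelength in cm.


lambda = c/f = 1474 / 222700 = 0.0066 m = 0.66 cm

0.66 cm


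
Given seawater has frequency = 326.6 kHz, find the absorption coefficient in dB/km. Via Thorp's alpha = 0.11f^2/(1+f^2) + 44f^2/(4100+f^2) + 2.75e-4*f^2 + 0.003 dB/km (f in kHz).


f^2 = 106667.56
alpha = 0.11*106667.56/(1+106667.56) + 44*106667.56/(4100+106667.56) + 2.75e-4*106667.56 + 0.003 = 71.818

71.818 dB/km


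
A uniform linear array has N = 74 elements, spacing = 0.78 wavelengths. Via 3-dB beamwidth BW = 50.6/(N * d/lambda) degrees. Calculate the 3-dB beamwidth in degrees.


0.88 deg


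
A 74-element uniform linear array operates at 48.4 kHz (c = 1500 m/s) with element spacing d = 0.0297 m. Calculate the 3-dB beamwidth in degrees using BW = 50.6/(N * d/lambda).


Step 1: lambda = 1500/48400 = 0.03099 m
Step 2: d/lambda = 0.0297/0.03099 = 0.9584
Step 3: BW = 50.6/(N * d/lambda) = 50.6/(74 * 0.9584) = 0.71

0.71 deg


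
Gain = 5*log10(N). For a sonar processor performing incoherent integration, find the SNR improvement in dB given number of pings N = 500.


Gain = 5*log10(500) = 13.49

13.49 dB


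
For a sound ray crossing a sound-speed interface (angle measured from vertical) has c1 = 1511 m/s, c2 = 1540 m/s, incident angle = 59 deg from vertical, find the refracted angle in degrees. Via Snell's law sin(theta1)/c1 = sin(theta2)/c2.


sin(theta2) = (c2/c1)*sin(theta1) = (1540/1511)*sin(59 deg) = 0.87362
theta2 = arcsin(0.87362) = 60.88

60.88 deg


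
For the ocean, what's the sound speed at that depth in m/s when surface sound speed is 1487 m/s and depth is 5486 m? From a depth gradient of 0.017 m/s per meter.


c = 1487 + 0.017 * 5486 = 1580.262

1580.262 m/s


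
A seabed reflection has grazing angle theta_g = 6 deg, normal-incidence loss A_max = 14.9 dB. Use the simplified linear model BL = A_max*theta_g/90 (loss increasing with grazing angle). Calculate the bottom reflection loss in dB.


0.99 dB


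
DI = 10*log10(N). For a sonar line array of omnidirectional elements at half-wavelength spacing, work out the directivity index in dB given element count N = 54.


DI = 10*log10(54) = 17.32

17.32 dB


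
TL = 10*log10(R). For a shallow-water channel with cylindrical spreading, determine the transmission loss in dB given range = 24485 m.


TL = 10*log10(24485) = 43.89

43.89 dB


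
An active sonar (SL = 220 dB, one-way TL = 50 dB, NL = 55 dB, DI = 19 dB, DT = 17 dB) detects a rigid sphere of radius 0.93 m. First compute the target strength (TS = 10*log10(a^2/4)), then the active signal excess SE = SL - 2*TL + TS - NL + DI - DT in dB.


Step 1: TS = 10*log10(0.93^2/4) = -6.65 dB
Step 2: SE = SL - 2*TL + TS - NL + DI - DT = 220 - 2*50 + (-6.65) - 55 + 19 - 17 = 60.35

60.35 dB


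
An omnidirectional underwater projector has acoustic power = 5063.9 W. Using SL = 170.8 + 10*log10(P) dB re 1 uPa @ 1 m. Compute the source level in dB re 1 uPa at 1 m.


SL = 170.8 + 10*log10(5063.9) = 170.8 + 37.04 = 207.84

207.84 dB


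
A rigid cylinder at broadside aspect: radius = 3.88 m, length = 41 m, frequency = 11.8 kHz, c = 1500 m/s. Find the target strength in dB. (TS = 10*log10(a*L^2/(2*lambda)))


lambda = 1500/11800 = 0.12712 m
TS = 10*log10(3.88*41^2/(2*0.12712)) = 44.09

44.09 dB


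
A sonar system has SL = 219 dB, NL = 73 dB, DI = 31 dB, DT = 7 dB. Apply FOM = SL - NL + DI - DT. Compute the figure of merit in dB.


170 dB


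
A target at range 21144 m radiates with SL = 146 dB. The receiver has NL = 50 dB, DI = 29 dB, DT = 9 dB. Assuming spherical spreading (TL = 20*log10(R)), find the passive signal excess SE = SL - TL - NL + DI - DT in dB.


Step 1: TL = 20*log10(21144) = 86.5 dB
Step 2: SE = 146 - 86.5 - 50 + 29 - 9 = 29.5

29.5 dB


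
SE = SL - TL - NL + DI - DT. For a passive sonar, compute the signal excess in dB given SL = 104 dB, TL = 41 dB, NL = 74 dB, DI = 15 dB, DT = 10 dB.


SE = SL - TL - NL + DI - DT = 104 - 41 - 74 + 15 - 10 = -6

-6 dB


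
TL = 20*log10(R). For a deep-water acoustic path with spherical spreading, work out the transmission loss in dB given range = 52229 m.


94.36 dB


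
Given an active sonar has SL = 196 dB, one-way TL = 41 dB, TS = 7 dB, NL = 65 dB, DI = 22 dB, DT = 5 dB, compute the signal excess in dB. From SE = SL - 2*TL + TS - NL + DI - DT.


SE = SL - 2*TL + TS - NL + DI - DT = 196 - 2*41 + (7) - 65 + 22 - 5 = 73

73 dB


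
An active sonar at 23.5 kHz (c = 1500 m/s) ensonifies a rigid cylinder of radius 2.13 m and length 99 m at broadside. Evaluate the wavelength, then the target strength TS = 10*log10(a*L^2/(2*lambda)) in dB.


Step 1: lambda = c/f = 1500/23500 = 0.06383 m
Step 2: TS = 10*log10(a*L^2/(2*lambda)) = 10*log10(2.13*99^2/(2*0.06383)) = 52.14

52.14 dB


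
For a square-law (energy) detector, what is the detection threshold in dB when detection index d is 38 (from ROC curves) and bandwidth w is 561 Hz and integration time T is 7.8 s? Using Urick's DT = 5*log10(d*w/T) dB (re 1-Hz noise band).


DT = 5*log10(d*w/T) = 5*log10(38 * 561 / 7.8) = 5*log10(2733.08) = 17.18

17.18 dB


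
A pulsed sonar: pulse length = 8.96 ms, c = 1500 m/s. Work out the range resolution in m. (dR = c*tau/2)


6.72 m


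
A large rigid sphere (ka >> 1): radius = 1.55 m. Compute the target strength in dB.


TS = 10*log10(1.55^2 / 4) = 10*log10(0.600625) = -2.21

-2.21 dB


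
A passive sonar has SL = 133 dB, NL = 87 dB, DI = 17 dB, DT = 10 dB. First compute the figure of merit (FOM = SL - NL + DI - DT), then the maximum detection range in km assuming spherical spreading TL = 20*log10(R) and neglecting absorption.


Step 1: FOM = SL - NL + DI - DT = 133 - 87 + 17 - 10 = 53 dB
Step 2: at max range FOM = TL = 20*log10(R), so R = 10^(53/20) = 446.68 m = 0.45 km

0.45 km


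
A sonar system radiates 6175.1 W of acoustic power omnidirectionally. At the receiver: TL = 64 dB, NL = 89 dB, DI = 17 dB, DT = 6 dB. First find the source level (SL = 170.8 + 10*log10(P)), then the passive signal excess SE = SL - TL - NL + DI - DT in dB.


Step 1: SL = 170.8 + 10*log10(6175.1) = 208.71 dB
Step 2: SE = SL - TL - NL + DI - DT = 208.71 - 64 - 89 + 17 - 6 = 66.71

66.71 dB


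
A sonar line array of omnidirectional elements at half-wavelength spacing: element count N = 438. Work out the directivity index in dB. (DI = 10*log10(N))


26.41 dB


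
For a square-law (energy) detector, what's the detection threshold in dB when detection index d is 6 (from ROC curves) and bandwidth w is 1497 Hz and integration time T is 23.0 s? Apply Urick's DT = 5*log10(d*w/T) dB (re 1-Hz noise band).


DT = 5*log10(d*w/T) = 5*log10(6 * 1497 / 23.0) = 5*log10(390.52) = 12.96

12.96 dB


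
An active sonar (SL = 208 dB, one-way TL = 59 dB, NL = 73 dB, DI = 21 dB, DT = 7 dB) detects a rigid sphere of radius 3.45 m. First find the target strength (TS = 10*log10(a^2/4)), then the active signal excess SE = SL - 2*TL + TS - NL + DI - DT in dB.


Step 1: TS = 10*log10(3.45^2/4) = 4.74 dB
Step 2: SE = SL - 2*TL + TS - NL + DI - DT = 208 - 2*59 + (4.74) - 73 + 21 - 7 = 35.74

35.74 dB


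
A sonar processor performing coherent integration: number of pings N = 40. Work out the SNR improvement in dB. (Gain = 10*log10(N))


16.02 dB


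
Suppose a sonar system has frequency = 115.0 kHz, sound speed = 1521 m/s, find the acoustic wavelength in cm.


lambda = c/f = 1521 / 115000 = 0.0132 m = 1.32 cm

1.32 cm


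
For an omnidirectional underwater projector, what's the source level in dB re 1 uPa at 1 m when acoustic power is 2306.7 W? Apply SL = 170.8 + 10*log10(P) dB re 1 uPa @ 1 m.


SL = 170.8 + 10*log10(2306.7) = 170.8 + 33.63 = 204.43

204.43 dB


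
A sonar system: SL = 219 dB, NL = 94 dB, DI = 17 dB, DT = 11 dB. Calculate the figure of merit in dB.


FOM = SL - NL + DI - DT = 219 - 94 + 17 - 11 = 131

131 dB


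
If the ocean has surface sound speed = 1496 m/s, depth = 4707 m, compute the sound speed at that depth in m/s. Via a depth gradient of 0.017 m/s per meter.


c = 1496 + 0.017 * 4707 = 1576.019

1576.019 m/s


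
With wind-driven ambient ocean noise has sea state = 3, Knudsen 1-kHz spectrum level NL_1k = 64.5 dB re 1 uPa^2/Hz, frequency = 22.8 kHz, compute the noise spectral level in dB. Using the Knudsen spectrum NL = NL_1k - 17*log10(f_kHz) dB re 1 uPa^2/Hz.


NL = NL_1k - 17*log10(f_kHz) = 64.5 - 17*log10(22.8) = 64.5 - (23.08) = 41.42

41.42 dB


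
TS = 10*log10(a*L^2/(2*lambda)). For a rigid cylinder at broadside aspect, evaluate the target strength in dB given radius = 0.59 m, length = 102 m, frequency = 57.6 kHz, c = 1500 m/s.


lambda = 1500/57600 = 0.02604 m
TS = 10*log10(0.59*102^2/(2*0.02604)) = 50.71

50.71 dB


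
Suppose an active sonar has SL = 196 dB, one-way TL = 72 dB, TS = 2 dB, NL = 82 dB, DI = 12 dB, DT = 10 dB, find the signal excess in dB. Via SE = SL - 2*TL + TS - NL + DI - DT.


SE = SL - 2*TL + TS - NL + DI - DT = 196 - 2*72 + (2) - 82 + 12 - 10 = -26

-26 dB


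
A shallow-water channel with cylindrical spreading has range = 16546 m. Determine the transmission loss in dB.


TL = 10*log10(16546) = 42.19

42.19 dB


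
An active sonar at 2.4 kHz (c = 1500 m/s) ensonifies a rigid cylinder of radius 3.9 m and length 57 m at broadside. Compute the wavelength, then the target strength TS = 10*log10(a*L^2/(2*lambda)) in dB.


Step 1: lambda = c/f = 1500/2400 = 0.625 m
Step 2: TS = 10*log10(a*L^2/(2*lambda)) = 10*log10(3.9*57^2/(2*0.625)) = 40.06

40.06 dB


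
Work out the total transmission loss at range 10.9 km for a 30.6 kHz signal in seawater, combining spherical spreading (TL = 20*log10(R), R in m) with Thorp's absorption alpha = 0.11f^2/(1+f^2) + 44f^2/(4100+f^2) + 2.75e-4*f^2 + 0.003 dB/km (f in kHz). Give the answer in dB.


Step 1 (Thorp): alpha = 0.11*936.36/(1+936.36) + 44*936.36/(4100+936.36) + 2.75e-4*936.36 + 0.003 = 8.5509 dB/km
Step 2: TL_spread = 20*log10(10900) = 80.75 dB
Step 3: TL_abs = alpha*R = 8.5509 * 10.9 = 93.2 dB
Step 4: TL_total = 80.75 + 93.2 = 173.95

173.95 dB


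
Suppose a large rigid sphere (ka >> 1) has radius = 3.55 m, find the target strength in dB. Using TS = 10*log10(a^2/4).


TS = 10*log10(3.55^2 / 4) = 10*log10(3.150625) = 4.98

4.98 dB


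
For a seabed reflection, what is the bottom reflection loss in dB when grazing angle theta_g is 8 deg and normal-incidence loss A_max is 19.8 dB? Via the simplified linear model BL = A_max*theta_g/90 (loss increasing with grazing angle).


BL = A_max * theta_g / 90 = 19.8 * 8 / 90 = 1.76

1.76 dB


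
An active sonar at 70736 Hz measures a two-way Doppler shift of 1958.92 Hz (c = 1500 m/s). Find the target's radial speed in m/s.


20.77 m/s


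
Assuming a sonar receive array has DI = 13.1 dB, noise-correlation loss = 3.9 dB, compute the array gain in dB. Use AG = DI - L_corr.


9.2 dB


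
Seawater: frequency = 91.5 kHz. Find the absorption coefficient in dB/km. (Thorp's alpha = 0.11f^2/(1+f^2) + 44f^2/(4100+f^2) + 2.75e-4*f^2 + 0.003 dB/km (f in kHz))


f^2 = 8372.25
alpha = 0.11*8372.25/(1+8372.25) + 44*8372.25/(4100+8372.25) + 2.75e-4*8372.25 + 0.003 = 31.951

31.951 dB/km


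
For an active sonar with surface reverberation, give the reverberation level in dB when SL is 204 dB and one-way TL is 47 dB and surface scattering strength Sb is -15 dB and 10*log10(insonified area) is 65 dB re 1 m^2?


RL = SL - 2*TL + Sb + 10*log10(A) = 204 - 2*47 + (-15) + 65 = 160

160 dB


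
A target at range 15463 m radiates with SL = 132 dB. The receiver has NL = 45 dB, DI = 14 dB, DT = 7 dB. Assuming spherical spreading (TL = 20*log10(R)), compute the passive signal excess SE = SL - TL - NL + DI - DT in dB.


Step 1: TL = 20*log10(15463) = 83.79 dB
Step 2: SE = 132 - 83.79 - 45 + 14 - 7 = 10.21

10.21 dB


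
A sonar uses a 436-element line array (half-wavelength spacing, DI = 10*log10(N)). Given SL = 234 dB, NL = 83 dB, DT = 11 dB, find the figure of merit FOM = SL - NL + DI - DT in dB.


Step 1: DI = 10*log10(436) = 26.39 dB
Step 2: FOM = SL - NL + DI - DT = 234 - 83 + 26.39 - 11 = 166.39

166.39 dB


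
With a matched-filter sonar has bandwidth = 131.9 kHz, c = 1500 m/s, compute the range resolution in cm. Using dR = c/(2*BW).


0.57 cm


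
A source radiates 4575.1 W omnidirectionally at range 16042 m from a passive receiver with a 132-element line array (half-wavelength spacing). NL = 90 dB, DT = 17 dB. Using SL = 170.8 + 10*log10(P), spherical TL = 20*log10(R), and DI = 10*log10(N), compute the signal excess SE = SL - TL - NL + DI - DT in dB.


Step 1: SL = 170.8 + 10*log10(4575.1) = 207.4 dB
Step 2: TL = 20*log10(16042) = 84.11 dB
Step 3: DI = 10*log10(132) = 21.21 dB
Step 4: SE = SL - TL - NL + DI - DT = 207.4 - 84.11 - 90 + 21.21 - 17 = 37.5

37.5 dB


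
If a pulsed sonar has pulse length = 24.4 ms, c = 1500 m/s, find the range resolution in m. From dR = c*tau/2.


dR = c*tau/2 = 1500 * 24.4e-3 / 2 = 18.3

18.3 m


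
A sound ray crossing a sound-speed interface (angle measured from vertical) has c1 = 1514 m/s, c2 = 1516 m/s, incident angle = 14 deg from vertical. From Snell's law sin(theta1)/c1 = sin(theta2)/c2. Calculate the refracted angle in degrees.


sin(theta2) = (c2/c1)*sin(theta1) = (1516/1514)*sin(14 deg) = 0.24224
theta2 = arcsin(0.24224) = 14.02

14.02 deg


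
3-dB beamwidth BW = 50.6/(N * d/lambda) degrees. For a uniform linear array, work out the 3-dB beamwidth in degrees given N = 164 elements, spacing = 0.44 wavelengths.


BW = 50.6 / (164 * 0.44) = 50.6 / 72.16 = 0.7

0.7 deg


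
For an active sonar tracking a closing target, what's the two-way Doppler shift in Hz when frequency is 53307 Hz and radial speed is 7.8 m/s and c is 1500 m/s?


554.39 Hz


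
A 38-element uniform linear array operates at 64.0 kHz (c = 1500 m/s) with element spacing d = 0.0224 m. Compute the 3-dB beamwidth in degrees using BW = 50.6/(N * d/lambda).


1.39 deg


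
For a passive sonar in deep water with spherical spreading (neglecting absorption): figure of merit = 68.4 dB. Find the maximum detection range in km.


At max range FOM = TL, so 20*log10(R) = 68.4
R = 10^(68.4/20) = 2630.27 m = 2.63 km

2.63 km


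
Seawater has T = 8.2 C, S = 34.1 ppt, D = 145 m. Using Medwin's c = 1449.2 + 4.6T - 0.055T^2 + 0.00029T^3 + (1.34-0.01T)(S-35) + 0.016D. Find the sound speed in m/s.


c = 1449.2 + 4.6*8.2 - 0.055*8.2^2 + 0.00029*8.2^3 + (1.34 - 0.01*8.2)*(34.1 - 35) + 0.016*145 = 1484.57

1484.57 m/s


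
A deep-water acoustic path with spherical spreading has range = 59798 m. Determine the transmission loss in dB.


TL = 20*log10(59798) = 95.53

95.53 dB


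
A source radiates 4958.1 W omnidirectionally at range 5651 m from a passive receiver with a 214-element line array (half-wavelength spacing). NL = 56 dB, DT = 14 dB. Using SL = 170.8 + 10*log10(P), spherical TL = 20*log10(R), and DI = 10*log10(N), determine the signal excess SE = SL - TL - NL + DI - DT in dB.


Step 1: SL = 170.8 + 10*log10(4958.1) = 207.75 dB
Step 2: TL = 20*log10(5651) = 75.04 dB
Step 3: DI = 10*log10(214) = 23.3 dB
Step 4: SE = SL - TL - NL + DI - DT = 207.75 - 75.04 - 56 + 23.3 - 14 = 86.01

86.01 dB


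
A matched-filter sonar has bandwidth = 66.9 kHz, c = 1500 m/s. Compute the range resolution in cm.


dR = c/(2*BW) = 1500 / (2 * 66.9e3) = 0.0112 m = 1.12 cm

1.12 cm


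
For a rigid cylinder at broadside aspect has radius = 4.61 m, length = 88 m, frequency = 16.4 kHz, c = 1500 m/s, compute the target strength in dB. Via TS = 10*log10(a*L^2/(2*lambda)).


52.9 dB


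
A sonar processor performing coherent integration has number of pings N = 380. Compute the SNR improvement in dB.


25.8 dB


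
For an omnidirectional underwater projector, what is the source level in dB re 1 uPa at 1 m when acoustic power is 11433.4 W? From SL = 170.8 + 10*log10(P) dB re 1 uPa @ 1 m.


SL = 170.8 + 10*log10(11433.4) = 170.8 + 40.58 = 211.38

211.38 dB


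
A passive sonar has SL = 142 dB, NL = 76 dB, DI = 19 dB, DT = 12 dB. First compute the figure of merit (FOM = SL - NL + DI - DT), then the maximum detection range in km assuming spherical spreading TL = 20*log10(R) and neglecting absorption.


Step 1: FOM = SL - NL + DI - DT = 142 - 76 + 19 - 12 = 73 dB
Step 2: at max range FOM = TL = 20*log10(R), so R = 10^(73/20) = 4466.84 m = 4.47 km

4.47 km


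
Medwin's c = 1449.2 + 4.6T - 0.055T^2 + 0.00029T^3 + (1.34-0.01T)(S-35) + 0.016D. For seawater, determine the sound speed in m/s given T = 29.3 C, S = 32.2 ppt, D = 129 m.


c = 1449.2 + 4.6*29.3 - 0.055*29.3^2 + 0.00029*29.3^3 + (1.34 - 0.01*29.3)*(32.2 - 35) + 0.016*129 = 1543.19

1543.19 m/s


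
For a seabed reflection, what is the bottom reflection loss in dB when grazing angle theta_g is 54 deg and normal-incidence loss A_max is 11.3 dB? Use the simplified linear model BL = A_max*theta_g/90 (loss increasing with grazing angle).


6.78 dB


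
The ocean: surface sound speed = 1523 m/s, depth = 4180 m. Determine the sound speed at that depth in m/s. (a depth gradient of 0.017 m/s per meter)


c = 1523 + 0.017 * 4180 = 1594.06

1594.06 m/s


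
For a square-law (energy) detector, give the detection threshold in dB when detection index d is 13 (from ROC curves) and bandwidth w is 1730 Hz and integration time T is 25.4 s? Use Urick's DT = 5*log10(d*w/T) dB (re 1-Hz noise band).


14.74 dB


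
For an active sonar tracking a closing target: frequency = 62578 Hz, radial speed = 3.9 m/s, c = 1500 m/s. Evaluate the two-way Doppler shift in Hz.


fd = 2*f*v/c = 2 * 62578 * 3.9 / 1500 = 325.41

325.41 Hz


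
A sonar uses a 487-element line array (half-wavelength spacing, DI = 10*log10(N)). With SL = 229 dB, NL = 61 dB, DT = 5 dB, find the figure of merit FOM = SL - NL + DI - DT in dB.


189.88 dB


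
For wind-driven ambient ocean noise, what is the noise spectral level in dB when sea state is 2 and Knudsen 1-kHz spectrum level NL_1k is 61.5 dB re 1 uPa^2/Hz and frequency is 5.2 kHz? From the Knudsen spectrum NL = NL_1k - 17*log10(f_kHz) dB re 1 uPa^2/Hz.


NL = NL_1k - 17*log10(f_kHz) = 61.5 - 17*log10(5.2) = 61.5 - (12.17) = 49.33

49.33 dB


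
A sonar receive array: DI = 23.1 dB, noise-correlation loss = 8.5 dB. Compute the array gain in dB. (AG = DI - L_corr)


AG = DI - L_corr = 23.1 - 8.5 = 14.6

14.6 dB


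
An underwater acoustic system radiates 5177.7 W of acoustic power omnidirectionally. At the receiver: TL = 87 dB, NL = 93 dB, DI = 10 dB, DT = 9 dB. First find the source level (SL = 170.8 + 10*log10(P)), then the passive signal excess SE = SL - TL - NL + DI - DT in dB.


Step 1: SL = 170.8 + 10*log10(5177.7) = 207.94 dB
Step 2: SE = SL - TL - NL + DI - DT = 207.94 - 87 - 93 + 10 - 9 = 28.94

28.94 dB
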